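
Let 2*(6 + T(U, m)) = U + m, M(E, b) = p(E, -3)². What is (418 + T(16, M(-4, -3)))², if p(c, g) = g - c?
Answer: 707281/4 ≈ 1.7682e+5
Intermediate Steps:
M(E, b) = (-3 - E)²
T(U, m) = -6 + U/2 + m/2 (T(U, m) = -6 + (U + m)/2 = -6 + (U/2 + m/2) = -6 + U/2 + m/2)
(418 + T(16, M(-4, -3)))² = (418 + (-6 + (½)*16 + (3 - 4)²/2))² = (418 + (-6 + 8 + (½)*(-1)²))² = (418 + (-6 + 8 + (½)*1))² = (418 + (-6 + 8 + ½))² = (418 + 5/2)² = (841/2)² = 707281/4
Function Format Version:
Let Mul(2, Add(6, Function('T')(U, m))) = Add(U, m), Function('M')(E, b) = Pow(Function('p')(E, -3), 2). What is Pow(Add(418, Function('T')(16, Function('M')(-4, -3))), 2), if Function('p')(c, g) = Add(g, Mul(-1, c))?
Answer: Rational(707281, 4) ≈ 1.7682e+5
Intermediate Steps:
Function('M')(E, b) = Pow(Add(-3, Mul(-1, E)), 2)
Function('T')(U, m) = Add(-6, Mul(Rational(1, 2), U), Mul(Rational(1, 2), m)) (Function('T')(U, m) = Add(-6, Mul(Rational(1, 2), Add(U, m))) = Add(-6, Add(Mul(Rational(1, 2), U), Mul(Rational(1, 2), m))) = Add(-6, Mul(Rational(1, 2), U), Mul(Rational(1, 2), m)))
Pow(Add(418, Function('T')(16, Function('M')(-4, -3))), 2) = Pow(Add(418, Add(-6, Mul(Rational(1, 2), 16), Mul(Rational(1, 2), Pow(Add(3, -4), 2)))), 2) = Pow(Add(418, Add(-6, 8, Mul(Rational(1, 2), Pow(-1, 2)))), 2) = Pow(Add(418, Add(-6, 8, Mul(Rational(1, 2), 1))), 2) = Pow(Add(418, Add(-6, 8, Rational(1, 2))), 2) = Pow(Add(418, Rational(5, 2)), 2) = Pow(Rational(841, 2), 2) = Rational(707281, 4)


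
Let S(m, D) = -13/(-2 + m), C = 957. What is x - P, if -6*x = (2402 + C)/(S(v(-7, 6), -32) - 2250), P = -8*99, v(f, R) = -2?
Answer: 21359830/26961 ≈ 792.25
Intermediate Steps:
P = -792
x = 6718/26961 (x = -(2402 + 957)/(6*(-13/(-2 - 2) - 2250)) = -3359/(6*(-13/(-4) - 2250)) = -3359/(6*(-13*(-¼) - 2250)) = -3359/(6*(13/4 - 2250)) = -3359/(6*(-8987/4)) = -3359*(-4)/(6*8987) = -⅙*(-13436/8987) = 6718/26961 ≈ 0.24917)
x - P = 6718/26961 - 1*(-792) = 6718/26961 + 792 = 21359830/26961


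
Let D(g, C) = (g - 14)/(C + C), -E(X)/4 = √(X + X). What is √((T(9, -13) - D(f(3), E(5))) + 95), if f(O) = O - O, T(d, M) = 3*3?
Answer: √(41600 - 70*√10)/20 ≈ 10.171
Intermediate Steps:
T(d, M) = 9
f(O) = 0
E(X) = -4*√2*√X (E(X) = -4*√(X + X) = -4*√2*√X)
D(g, C) = (-14 + g)/(2*C) (D(g, C) = (-14 + g)/((2*C)) = (-14 + g)*(1/(2*C)) = (-14 + g)/(2*C))
√((T(9, -13) - D(f(3), E(5))) + 95) = √((9 - (-14 + 0)/(2*((-4*√2*√5)))) + 95) = √((9 - (-14)/(2*((-4*√10)))) + 95) = √((9 - (-√10/40)*(-14)/2) + 95) = √((9 - 7*√10/40) + 95) = √(104 - 7*√10/40)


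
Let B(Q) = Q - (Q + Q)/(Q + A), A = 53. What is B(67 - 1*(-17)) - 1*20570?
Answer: -2806750/137 ≈ -20487.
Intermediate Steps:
B(Q) = Q - 2*Q/(53 + Q) (B(Q) = Q - (Q + Q)/(Q + 53) = Q - 2*Q/(53 + Q))
B(67 - 1*(-17)) - 1*20570 = (67 - 1*(-17))*(51 + (67 - 1*(-17)))/(53 + (67 - 1*(-17))) - 1*20570 = (67 + 17)*(51 + (67 + 17))/(53 + (67 + 17)) - 20570 = 84*(51 + 84)/(53 + 84) - 20570 = 84*135/137 - 20570 = 84*(1/137)*135 - 20570 = 11340/137 - 20570 = -2806750/137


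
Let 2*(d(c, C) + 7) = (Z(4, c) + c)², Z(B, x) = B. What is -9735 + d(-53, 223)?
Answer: -17083/2 ≈ -8541.5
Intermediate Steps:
d(c, C) = -7 + (4 + c)²/2
-9735 + d(-53, 223) = -9735 + (-7 + (4 - 53)²/2) = -9735 + (-7 + (½)*(-49)²) = -9735 + (-7 + (½)*2401) = -9735 + (-7 + 2401/2) = -9735 + 2387/2 = -17083/2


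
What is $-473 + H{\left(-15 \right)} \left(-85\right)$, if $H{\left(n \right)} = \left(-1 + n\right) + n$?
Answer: $2162$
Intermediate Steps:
$H{\left(n \right)} = -1 + 2 n$
$-473 + H{\left(-15 \right)} \left(-85\right) = -473 + \left(-1 + 2 \left(-15\right)\right) \left(-85\right) = -473 + \left(-1 - 30\right) \left(-85\right) = -473 - -2635 = -473 + 2635 = 2162$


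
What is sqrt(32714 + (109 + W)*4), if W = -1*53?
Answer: sqrt(32938) ≈ 181.49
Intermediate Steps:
W = -53
sqrt(32714 + (109 + W)*4) = sqrt(32714 + (109 - 53)*4) = sqrt(32714 + 56*4) = sqrt(32714 + 224) = sqrt(32938)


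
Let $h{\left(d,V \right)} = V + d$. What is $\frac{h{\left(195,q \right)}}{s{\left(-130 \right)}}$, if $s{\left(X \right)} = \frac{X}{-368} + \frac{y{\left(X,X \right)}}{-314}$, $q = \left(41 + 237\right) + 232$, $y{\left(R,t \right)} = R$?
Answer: $\frac{4073208}{4433} \approx 918.84$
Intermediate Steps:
$q = 510$ ($q = 278 + 232 = 510$)
$s{\left(X \right)} = - \frac{341 X}{57776}$ ($s{\left(X \right)} = \frac{X}{-368} + \frac{X}{-314} = X \left(- \frac{1}{368}\right) + X \left(- \frac{1}{314}\right) = - \frac{X}{368} - \frac{X}{314} = - \frac{341 X}{57776}$)
$\frac{h{\left(195,q \right)}}{s{\left(-130 \right)}} = \frac{510 + 195}{\left(- \frac{341}{57776}\right) \left(-130\right)} = \frac{705}{\frac{22165}{28888}} = 705 \cdot \frac{28888}{22165} = \frac{4073208}{4433}$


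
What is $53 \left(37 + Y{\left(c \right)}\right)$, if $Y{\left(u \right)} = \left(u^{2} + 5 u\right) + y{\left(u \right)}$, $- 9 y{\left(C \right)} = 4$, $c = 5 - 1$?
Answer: $\frac{34609}{9} \approx 3845.4$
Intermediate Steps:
$c = 4$
$y{\left(C \right)} = - \frac{4}{9}$ ($y{\left(C \right)} = \left(- \frac{1}{9}\right) 4 = - \frac{4}{9}$)
$Y{\left(u \right)} = - \frac{4}{9} + u^{2} + 5 u$ ($Y{\left(u \right)} = \left(u^{2} + 5 u\right) - \frac{4}{9} = - \frac{4}{9} + u^{2} + 5 u$)
$53 \left(37 + Y{\left(c \right)}\right) = 53 \left(37 + \left(- \frac{4}{9} + 4^{2} + 5 \cdot 4\right)\right) = 53 \left(37 + \left(- \frac{4}{9} + 16 + 20\right)\right) = 53 \left(37 + \frac{320}{9}\right) = 53 \cdot \frac{653}{9} = \frac{34609}{9}$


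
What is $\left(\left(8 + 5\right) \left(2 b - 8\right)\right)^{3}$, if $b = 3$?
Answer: $-17576$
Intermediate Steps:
$\left(\left(8 + 5\right) \left(2 b - 8\right)\right)^{3} = \left(\left(8 + 5\right) \left(2 \cdot 3 - 8\right)\right)^{3} = \left(13 \left(6 - 8\right)\right)^{3} = \left(13 \left(-2\right)\right)^{3} = \left(-26\right)^{3} = -17576$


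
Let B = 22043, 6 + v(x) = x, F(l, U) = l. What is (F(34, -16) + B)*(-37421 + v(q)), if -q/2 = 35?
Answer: -827821269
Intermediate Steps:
q = -70 (q = -2*35 = -70)
v(x) = -6 + x
(F(34, -16) + B)*(-37421 + v(q)) = (34 + 22043)*(-37421 + (-6 - 70)) = 22077*(-37421 - 76) = 22077*(-37497) = -827821269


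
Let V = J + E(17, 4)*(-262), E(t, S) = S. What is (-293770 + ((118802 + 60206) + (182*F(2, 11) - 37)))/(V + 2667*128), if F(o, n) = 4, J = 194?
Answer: -114071/340522 ≈ -0.33499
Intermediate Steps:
V = -854 (V = 194 + 4*(-262) = 194 - 1048 = -854)
(-293770 + ((118802 + 60206) + (182*F(2, 11) - 37)))/(V + 2667*128) = (-293770 + ((118802 + 60206) + (182*4 - 37)))/(-854 + 2667*128) = (-293770 + (179008 + (728 - 37)))/(-854 + 341376) = (-293770 + (179008 + 691))/340522 = (-293770 + 179699)*(1/340522) = -114071*1/340522 = -114071/340522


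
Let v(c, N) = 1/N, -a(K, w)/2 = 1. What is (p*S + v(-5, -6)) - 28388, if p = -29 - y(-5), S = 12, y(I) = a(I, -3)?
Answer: -172273/6 ≈ -28712.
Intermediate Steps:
a(K, w) = -2 (a(K, w) = -2*1 = -2)
y(I) = -2
p = -27 (p = -29 - 1*(-2) = -29 + 2 = -27)
(p*S + v(-5, -6)) - 28388 = (-27*12 + 1/(-6)) - 28388 = (-324 - ⅙) - 28388 = -1945/6 - 28388 = -172273/6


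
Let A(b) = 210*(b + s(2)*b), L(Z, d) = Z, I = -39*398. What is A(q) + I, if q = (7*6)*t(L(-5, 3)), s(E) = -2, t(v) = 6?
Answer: -68442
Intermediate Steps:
I = -15522
q = 252 (q = (7*6)*6 = 42*6 = 252)
A(b) = -210*b (A(b) = 210*(b - 2*b) = 210*(-b) = -210*b)
A(q) + I = -210*252 - 15522 = -52920 - 15522 = -68442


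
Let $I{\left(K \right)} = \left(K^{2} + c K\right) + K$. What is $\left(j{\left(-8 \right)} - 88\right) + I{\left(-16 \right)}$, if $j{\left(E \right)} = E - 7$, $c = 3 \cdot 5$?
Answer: $-103$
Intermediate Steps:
$c = 15$
$j{\left(E \right)} = -7 + E$
$I{\left(K \right)} = K^{2} + 16 K$ ($I{\left(K \right)} = \left(K^{2} + 15 K\right) + K = K^{2} + 16 K$)
$\left(j{\left(-8 \right)} - 88\right) + I{\left(-16 \right)} = \left(\left(-7 - 8\right) - 88\right) - 16 \left(16 - 16\right) = \left(-15 - 88\right) - 0 = -103 + 0 = -103$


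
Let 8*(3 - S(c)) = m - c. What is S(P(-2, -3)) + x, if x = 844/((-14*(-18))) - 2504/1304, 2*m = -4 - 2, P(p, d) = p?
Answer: 374117/82152 ≈ 4.5540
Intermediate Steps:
m = -3 (m = (-4 - 2)/2 = (½)*(-6) = -3)
S(c) = 27/8 + c/8 (S(c) = 3 - (-3 - c)/8 = 3 + (3/8 + c/8) = 27/8 + c/8)
x = 14674/10269 (x = 844/252 - 2504*1/1304 = 844*(1/252) - 313/163 = 211/63 - 313/163 = 14674/10269 ≈ 1.4290)
S(P(-2, -3)) + x = (27/8 + (⅛)*(-2)) + 14674/10269 = (27/8 - ¼) + 14674/10269 = 25/8 + 14674/10269 = 374117/82152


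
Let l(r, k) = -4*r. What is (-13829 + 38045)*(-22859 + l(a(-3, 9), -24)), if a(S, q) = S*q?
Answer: -550938216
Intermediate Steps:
(-13829 + 38045)*(-22859 + l(a(-3, 9), -24)) = (-13829 + 38045)*(-22859 - (-12)*9) = 24216*(-22859 - 4*(-27)) = 24216*(-22859 + 108) = 24216*(-22751) = -550938216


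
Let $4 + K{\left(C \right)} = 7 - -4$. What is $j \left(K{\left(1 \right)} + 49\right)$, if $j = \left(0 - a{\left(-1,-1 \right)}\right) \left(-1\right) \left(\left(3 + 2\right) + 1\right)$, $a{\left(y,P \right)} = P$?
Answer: $-336$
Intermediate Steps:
$K{\left(C \right)} = 7$ ($K{\left(C \right)} = -4 + \left(7 - -4\right) = -4 + \left(7 + 4\right) = -4 + 11 = 7$)
$j = -6$ ($j = \left(0 - -1\right) \left(-1\right) \left(\left(3 + 2\right) + 1\right) = \left(0 + 1\right) \left(-1\right) \left(5 + 1\right) = 1 \left(-1\right) 6 = \left(-1\right) 6 = -6$)
$j \left(K{\left(1 \right)} + 49\right) = - 6 \left(7 + 49\right) = \left(-6\right) 56 = -336$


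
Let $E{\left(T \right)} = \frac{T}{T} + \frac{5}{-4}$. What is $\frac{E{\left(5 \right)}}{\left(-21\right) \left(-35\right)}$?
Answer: $- \frac{1}{2940} \approx -0.00034014$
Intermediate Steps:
$E{\left(T \right)} = - \frac{1}{4}$ ($E{\left(T \right)} = 1 + 5 \left(- \frac{1}{4}\right) = 1 - \frac{5}{4} = - \frac{1}{4}$)
$\frac{E{\left(5 \right)}}{\left(-21\right) \left(-35\right)} = \frac{1}{\left(-21\right) \left(-35\right)} \left(- \frac{1}{4}\right) = \frac{1}{735} \left(- \frac{1}{4}\right) = - \frac{1}{2940}$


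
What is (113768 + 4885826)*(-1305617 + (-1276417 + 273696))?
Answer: -11540752814772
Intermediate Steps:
(113768 + 4885826)*(-1305617 + (-1276417 + 273696)) = 4999594*(-1305617 - 1002721) = 4999594*(-2308338) = -11540752814772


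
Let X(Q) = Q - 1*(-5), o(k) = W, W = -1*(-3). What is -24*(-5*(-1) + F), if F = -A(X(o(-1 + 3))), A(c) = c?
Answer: 72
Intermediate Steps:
W = 3
o(k) = 3
X(Q) = 5 + Q (X(Q) = Q + 5 = 5 + Q)
F = -8 (F = -(5 + 3) = -1*8 = -8)
-24*(-5*(-1) + F) = -24*(-5*(-1) - 8) = -24*(5 - 8) = -24*(-3) = 72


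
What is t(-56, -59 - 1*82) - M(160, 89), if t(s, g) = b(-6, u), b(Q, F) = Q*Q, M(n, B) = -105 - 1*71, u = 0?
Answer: 212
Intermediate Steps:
M(n, B) = -176 (M(n, B) = -105 - 71 = -176)
b(Q, F) = Q²
t(s, g) = 36 (t(s, g) = (-6)² = 36)
t(-56, -59 - 1*82) - M(160, 89) = 36 - 1*(-176) = 36 + 176 = 212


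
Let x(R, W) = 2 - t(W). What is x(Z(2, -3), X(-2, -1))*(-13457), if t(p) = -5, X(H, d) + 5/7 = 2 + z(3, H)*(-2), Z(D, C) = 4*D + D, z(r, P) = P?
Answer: -94199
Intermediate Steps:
Z(D, C) = 5*D
X(H, d) = 9/7 - 2*H (X(H, d) = -5/7 + (2 + H*(-2)) = -5/7 + (2 - 2*H) = 9/7 - 2*H)
x(R, W) = 7 (x(R, W) = 2 - 1*(-5) = 2 + 5 = 7)
x(Z(2, -3), X(-2, -1))*(-13457) = 7*(-13457) = -94199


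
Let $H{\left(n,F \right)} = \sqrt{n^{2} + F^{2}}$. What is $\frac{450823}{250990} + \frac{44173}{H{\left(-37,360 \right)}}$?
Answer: $\frac{450823}{250990} + \frac{44173 \sqrt{130969}}{130969} \approx 123.86$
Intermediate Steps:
$H{\left(n,F \right)} = \sqrt{F^{2} + n^{2}}$
$\frac{450823}{250990} + \frac{44173}{H{\left(-37,360 \right)}} = \frac{450823}{250990} + \frac{44173}{\sqrt{360^{2} + \left(-37\right)^{2}}} = 450823 \cdot \frac{1}{250990} + \frac{44173}{\sqrt{129600 + 1369}} = \frac{450823}{250990} + \frac{44173}{\sqrt{130969}} = \frac{450823}{250990} + 44173 \frac{\sqrt{130969}}{130969} = \frac{450823}{250990} + \frac{44173 \sqrt{130969}}{130969}$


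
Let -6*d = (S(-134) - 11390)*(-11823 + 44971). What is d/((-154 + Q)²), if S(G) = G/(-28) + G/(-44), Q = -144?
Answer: 7262950549/10256862 ≈ 708.11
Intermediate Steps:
S(G) = -9*G/154 (S(G) = G*(-1/28) + G*(-1/44) = -G/28 - G/44 = -9*G/154)
d = 14525901098/231 (d = -(-9/154*(-134) - 11390)*(-11823 + 44971)/6 = -(603/77 - 11390)*33148/6 = -(-876427)*33148/462 = -⅙*(-29051802196/77) = 14525901098/231 ≈ 6.2883e+7)
d/((-154 + Q)²) = 14525901098/(231*((-154 - 144)²)) = 14525901098/(231*((-298)²)) = (14525901098/231)/88804 = (14525901098/231)*(1/88804) = 7262950549/10256862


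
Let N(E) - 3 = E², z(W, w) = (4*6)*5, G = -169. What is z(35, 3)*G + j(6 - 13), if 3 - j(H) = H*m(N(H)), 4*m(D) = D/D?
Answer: -81101/4 ≈ -20275.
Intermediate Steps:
z(W, w) = 120 (z(W, w) = 24*5 = 120)
N(E) = 3 + E²
m(D) = ¼ (m(D) = (D/D)/4 = (¼)*1 = ¼)
j(H) = 3 - H/4
z(35, 3)*G + j(6 - 13) = 120*(-169) + (3 - (6 - 13)/4) = -20280 + (3 - ¼*(-7)) = -20280 + (3 + 7/4) = -20280 + 19/4 = -81101/4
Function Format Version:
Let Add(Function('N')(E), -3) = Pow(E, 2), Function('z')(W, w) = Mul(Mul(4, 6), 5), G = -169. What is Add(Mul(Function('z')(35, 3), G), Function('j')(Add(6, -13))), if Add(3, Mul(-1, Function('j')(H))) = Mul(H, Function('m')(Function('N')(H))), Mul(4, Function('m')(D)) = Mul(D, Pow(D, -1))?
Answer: Rational(-81101, 4) ≈ -20275.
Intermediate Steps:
Function('z')(W, w) = 120 (Function('z')(W, w) = Mul(24, 5) = 120)
Function('N')(E) = Add(3, Pow(E, 2))
Function('m')(D) = Rational(1, 4) (Function('m')(D) = Mul(Rational(1, 4), Mul(D, Pow(D, -1))) = Mul(Rational(1, 4), 1) = Rational(1, 4))
Function('j')(H) = Add(3, Mul(Rational(-1, 4), H)) (Function('j')(H) = Add(3, Mul(-1, Mul(H, Rational(1, 4)))) = Add(3, Mul(-1, Mul(Rational(1, 4), H))) = Add(3, Mul(Rational(-1, 4), H)))
Add(Mul(Function('z')(35, 3), G), Function('j')(Add(6, -13))) = Add(Mul(120, -169), Add(3, Mul(Rational(-1, 4), Add(6, -13)))) = Add(-20280, Add(3, Mul(Rational(-1, 4), -7))) = Add(-20280, Add(3, Rational(7, 4))) = Add(-20280, Rational(19, 4)) = Rational(-81101, 4)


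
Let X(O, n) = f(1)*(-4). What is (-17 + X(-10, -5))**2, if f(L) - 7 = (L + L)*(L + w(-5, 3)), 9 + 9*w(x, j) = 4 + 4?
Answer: 219961/81 ≈ 2715.6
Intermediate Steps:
w(x, j) = -1/9 (w(x, j) = -1 + (4 + 4)/9 = -1 + (1/9)*8 = -1 + 8/9 = -1/9)
f(L) = 7 + 2*L*(-1/9 + L) (f(L) = 7 + (L + L)*(L - 1/9) = 7 + (2*L)*(-1/9 + L) = 7 + 2*L*(-1/9 + L))
X(O, n) = -316/9 (X(O, n) = (7 + 2*1**2 - 2/9*1)*(-4) = (7 + 2*1 - 2/9)*(-4) = (7 + 2 - 2/9)*(-4) = (79/9)*(-4) = -316/9)
(-17 + X(-10, -5))**2 = (-17 - 316/9)**2 = (-469/9)**2 = 219961/81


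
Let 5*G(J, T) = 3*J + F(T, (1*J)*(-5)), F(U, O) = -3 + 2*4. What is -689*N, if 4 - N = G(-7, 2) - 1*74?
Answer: -279734/5 ≈ -55947.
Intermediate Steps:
F(U, O) = 5 (F(U, O) = -3 + 8 = 5)
G(J, T) = 1 + 3*J/5 (G(J, T) = (3*J + 5)/5 = (5 + 3*J)/5 = 1 + 3*J/5)
N = 406/5 (N = 4 - ((1 + (⅗)*(-7)) - 1*74) = 4 - ((1 - 21/5) - 74) = 4 - (-16/5 - 74) = 4 - 1*(-386/5) = 4 + 386/5 = 406/5 ≈ 81.200)
-689*N = -689*406/5 = -279734/5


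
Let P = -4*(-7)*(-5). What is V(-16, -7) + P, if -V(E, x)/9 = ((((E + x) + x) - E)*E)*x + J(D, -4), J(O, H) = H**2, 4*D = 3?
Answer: 13828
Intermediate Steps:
D = 3/4 (D = (1/4)*3 = 3/4 ≈ 0.75000)
V(E, x) = -144 - 18*E*x**2 (V(E, x) = -9*(((((E + x) + x) - E)*E)*x + (-4)**2) = -9*((((E + 2*x) - E)*E)*x + 16) = -9*(((2*x)*E)*x + 16) = -9*((2*E*x)*x + 16) = -9*(2*E*x**2 + 16) = -9*(16 + 2*E*x**2) = -144 - 18*E*x**2)
P = -140 (P = 28*(-5) = -140)
V(-16, -7) + P = (-144 - 18*(-16)*(-7)**2) - 140 = (-144 - 18*(-16)*49) - 140 = (-144 + 14112) - 140 = 13968 - 140 = 13828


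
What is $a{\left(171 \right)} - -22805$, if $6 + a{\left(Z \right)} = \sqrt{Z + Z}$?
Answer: $22799 + 3 \sqrt{38} \approx 22818.0$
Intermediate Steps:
$a{\left(Z \right)} = -6 + \sqrt{2} \sqrt{Z}$ ($a{\left(Z \right)} = -6 + \sqrt{Z + Z} = -6 + \sqrt{2 Z} = -6 + \sqrt{2} \sqrt{Z}$)
$a{\left(171 \right)} - -22805 = \left(-6 + \sqrt{2} \sqrt{171}\right) - -22805 = \left(-6 + \sqrt{2} \cdot 3 \sqrt{19}\right) + 22805 = \left(-6 + 3 \sqrt{38}\right) + 22805 = 22799 + 3 \sqrt{38}$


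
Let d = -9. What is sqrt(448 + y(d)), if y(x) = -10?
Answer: sqrt(438) ≈ 20.928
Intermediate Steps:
sqrt(448 + y(d)) = sqrt(448 - 10) = sqrt(438)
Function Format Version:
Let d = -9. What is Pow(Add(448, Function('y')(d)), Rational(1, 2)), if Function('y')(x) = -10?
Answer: Pow(438, Rational(1, 2)) ≈ 20.928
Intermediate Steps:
Pow(Add(448, Function('y')(d)), Rational(1, 2)) = Pow(Add(448, -10), Rational(1, 2)) = Pow(438, Rational(1, 2))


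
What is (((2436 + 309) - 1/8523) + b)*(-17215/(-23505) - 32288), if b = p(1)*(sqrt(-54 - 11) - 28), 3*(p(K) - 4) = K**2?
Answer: -3394084661691950/40066623 - 1973171785*I*sqrt(65)/14103 ≈ -8.4711e+7 - 1.128e+6*I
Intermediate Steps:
p(K) = 4 + K**2/3
b = -364/3 + 13*I*sqrt(65)/3 (b = (4 + (1/3)*1**2)*(sqrt(-54 - 11) - 28) = (4 + (1/3)*1)*(sqrt(-65) - 28) = (4 + 1/3)*(I*sqrt(65) - 28) = 13*(-28 + I*sqrt(65))/3 = -364/3 + 13*I*sqrt(65)/3 ≈ -121.33 + 34.936*I)
(((2436 + 309) - 1/8523) + b)*(-17215/(-23505) - 32288) = (((2436 + 309) - 1/8523) + (-364/3 + 13*I*sqrt(65)/3))*(-17215/(-23505) - 32288) = ((2745 - 1*1/8523) + (-364/3 + 13*I*sqrt(65)/3))*(-17215*(-1/23505) - 32288) = ((2745 - 1/8523) + (-364/3 + 13*I*sqrt(65)/3))*(3443/4701 - 32288) = (23395634/8523 + (-364/3 + 13*I*sqrt(65)/3))*(-151782445/4701) = (22361510/8523 + 13*I*sqrt(65)/3)*(-151782445/4701) = -3394084661691950/40066623 - 1973171785*I*sqrt(65)/14103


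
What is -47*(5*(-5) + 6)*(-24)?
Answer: -21432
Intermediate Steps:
-47*(5*(-5) + 6)*(-24) = -47*(-25 + 6)*(-24) = -47*(-19)*(-24) = 893*(-24) = -21432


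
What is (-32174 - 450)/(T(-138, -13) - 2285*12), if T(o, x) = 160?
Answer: 8156/6815 ≈ 1.1968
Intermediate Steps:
(-32174 - 450)/(T(-138, -13) - 2285*12) = (-32174 - 450)/(160 - 2285*12) = -32624/(160 - 27420) = -32624/(-27260) = -32624*(-1/27260) = 8156/6815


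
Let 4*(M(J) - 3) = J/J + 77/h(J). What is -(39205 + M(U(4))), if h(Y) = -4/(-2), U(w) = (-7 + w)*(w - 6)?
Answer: -313743/8 ≈ -39218.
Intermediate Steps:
U(w) = (-7 + w)*(-6 + w)
h(Y) = 2 (h(Y) = -4*(-½) = 2)
M(J) = 103/8 (M(J) = 3 + (J/J + 77/2)/4 = 3 + (1 + 77*(½))/4 = 3 + (1 + 77/2)/4 = 3 + (¼)*(79/2) = 3 + 79/8 = 103/8)
-(39205 + M(U(4))) = -(39205 + 103/8) = -1*313743/8 = -313743/8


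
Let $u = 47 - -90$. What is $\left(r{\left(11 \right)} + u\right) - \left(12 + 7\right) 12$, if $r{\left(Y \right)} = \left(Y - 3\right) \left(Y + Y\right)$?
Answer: $85$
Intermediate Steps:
$r{\left(Y \right)} = 2 Y \left(-3 + Y\right)$ ($r{\left(Y \right)} = \left(-3 + Y\right) 2 Y = 2 Y \left(-3 + Y\right)$)
$u = 137$ ($u = 47 + 90 = 137$)
$\left(r{\left(11 \right)} + u\right) - \left(12 + 7\right) 12 = \left(2 \cdot 11 \left(-3 + 11\right) + 137\right) - \left(12 + 7\right) 12 = \left(2 \cdot 11 \cdot 8 + 137\right) - 19 \cdot 12 = \left(176 + 137\right) - 228 = 313 - 228 = 85$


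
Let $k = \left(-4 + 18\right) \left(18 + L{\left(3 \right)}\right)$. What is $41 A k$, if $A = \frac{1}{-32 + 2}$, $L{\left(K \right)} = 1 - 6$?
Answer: $- \frac{3731}{15} \approx -248.73$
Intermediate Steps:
$L{\left(K \right)} = -5$ ($L{\left(K \right)} = 1 - 6 = -5$)
$A = - \frac{1}{30}$ ($A = \frac{1}{-30} = - \frac{1}{30} \approx -0.033333$)
$k = 182$ ($k = \left(-4 + 18\right) \left(18 - 5\right) = 14 \cdot 13 = 182$)
$41 A k = 41 \left(- \frac{1}{30}\right) 182 = \left(- \frac{41}{30}\right) 182 = - \frac{3731}{15}$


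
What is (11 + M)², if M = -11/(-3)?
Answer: 1936/9 ≈ 215.11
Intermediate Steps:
M = 11/3 (M = -11*(-⅓) = 11/3 ≈ 3.6667)
(11 + M)² = (11 + 11/3)² = (44/3)² = 1936/9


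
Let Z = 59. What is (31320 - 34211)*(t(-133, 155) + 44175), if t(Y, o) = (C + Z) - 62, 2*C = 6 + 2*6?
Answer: -127727271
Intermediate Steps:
C = 9 (C = (6 + 2*6)/2 = (6 + 12)/2 = (½)*18 = 9)
t(Y, o) = 6 (t(Y, o) = (9 + 59) - 62 = 68 - 62 = 6)
(31320 - 34211)*(t(-133, 155) + 44175) = (31320 - 34211)*(6 + 44175) = -2891*44181 = -127727271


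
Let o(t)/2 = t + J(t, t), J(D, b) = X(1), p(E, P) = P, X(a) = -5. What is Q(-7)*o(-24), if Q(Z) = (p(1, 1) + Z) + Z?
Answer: 754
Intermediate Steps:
J(D, b) = -5
Q(Z) = 1 + 2*Z (Q(Z) = (1 + Z) + Z = 1 + 2*Z)
o(t) = -10 + 2*t (o(t) = 2*(t - 5) = 2*(-5 + t) = -10 + 2*t)
Q(-7)*o(-24) = (1 + 2*(-7))*(-10 + 2*(-24)) = (1 - 14)*(-10 - 48) = -13*(-58) = 754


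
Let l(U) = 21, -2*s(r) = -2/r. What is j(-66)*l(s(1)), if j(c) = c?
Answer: -1386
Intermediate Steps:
s(r) = 1/r (s(r) = -(-1)/r = 1/r)
j(-66)*l(s(1)) = -66*21 = -1386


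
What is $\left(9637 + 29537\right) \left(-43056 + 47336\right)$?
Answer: $167664720$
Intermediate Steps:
$\left(9637 + 29537\right) \left(-43056 + 47336\right) = 39174 \cdot 4280 = 167664720$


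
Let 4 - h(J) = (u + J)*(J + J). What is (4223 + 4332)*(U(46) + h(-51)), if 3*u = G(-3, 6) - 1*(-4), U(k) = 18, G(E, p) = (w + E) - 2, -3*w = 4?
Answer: -134980790/3 ≈ -4.4994e+7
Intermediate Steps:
w = -4/3 (w = -⅓*4 = -4/3 ≈ -1.3333)
G(E, p) = -10/3 + E (G(E, p) = (-4/3 + E) - 2 = -10/3 + E)
u = -7/9 (u = ((-10/3 - 3) - 1*(-4))/3 = (-19/3 + 4)/3 = (⅓)*(-7/3) = -7/9 ≈ -0.77778)
h(J) = 4 - 2*J*(-7/9 + J) (h(J) = 4 - (-7/9 + J)*(J + J) = 4 - (-7/9 + J)*2*J = 4 - 2*J*(-7/9 + J))
(4223 + 4332)*(U(46) + h(-51)) = (4223 + 4332)*(18 + (4 - 2*(-51)² + (14/9)*(-51))) = 8555*(18 + (4 - 2*2601 - 238/3)) = 8555*(18 + (4 - 5202 - 238/3)) = 8555*(18 - 15832/3) = 8555*(-15778/3) = -134980790/3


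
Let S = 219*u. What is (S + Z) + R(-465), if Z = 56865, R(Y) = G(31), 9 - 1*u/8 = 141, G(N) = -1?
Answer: -174400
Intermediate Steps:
u = -1056 (u = 72 - 8*141 = 72 - 1128 = -1056)
R(Y) = -1
S = -231264 (S = 219*(-1056) = -231264)
(S + Z) + R(-465) = (-231264 + 56865) - 1 = -174399 - 1 = -174400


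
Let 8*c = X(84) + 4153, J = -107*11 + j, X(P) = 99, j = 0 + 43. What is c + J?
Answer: -1205/2 ≈ -602.50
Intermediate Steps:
j = 43
J = -1134 (J = -107*11 + 43 = -1177 + 43 = -1134)
c = 1063/2 (c = (99 + 4153)/8 = (⅛)*4252 = 1063/2 ≈ 531.50)
c + J = 1063/2 - 1134 = -1205/2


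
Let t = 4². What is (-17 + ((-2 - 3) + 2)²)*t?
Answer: -128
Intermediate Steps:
t = 16
(-17 + ((-2 - 3) + 2)²)*t = (-17 + ((-2 - 3) + 2)²)*16 = (-17 + (-5 + 2)²)*16 = (-17 + (-3)²)*16 = (-17 + 9)*16 = -8*16 = -128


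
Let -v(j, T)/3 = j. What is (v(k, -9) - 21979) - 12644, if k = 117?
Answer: -34974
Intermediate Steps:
v(j, T) = -3*j
(v(k, -9) - 21979) - 12644 = (-3*117 - 21979) - 12644 = (-351 - 21979) - 12644 = -22330 - 12644 = -34974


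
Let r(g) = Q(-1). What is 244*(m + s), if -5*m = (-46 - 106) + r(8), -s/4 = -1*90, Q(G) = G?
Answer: 476532/5 ≈ 95306.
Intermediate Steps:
r(g) = -1
s = 360 (s = -(-4)*90 = -4*(-90) = 360)
m = 153/5 (m = -((-46 - 106) - 1)/5 = -(-152 - 1)/5 = -⅕*(-153) = 153/5 ≈ 30.600)
244*(m + s) = 244*(153/5 + 360) = 244*(1953/5) = 476532/5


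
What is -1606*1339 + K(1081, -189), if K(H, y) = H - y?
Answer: -2149164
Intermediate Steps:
-1606*1339 + K(1081, -189) = -1606*1339 + (1081 - 1*(-189)) = -2150434 + (1081 + 189) = -2150434 + 1270 = -2149164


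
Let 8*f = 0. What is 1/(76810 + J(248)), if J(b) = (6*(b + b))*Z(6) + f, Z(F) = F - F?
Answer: 1/76810 ≈ 1.3019e-5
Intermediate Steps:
f = 0 (f = (⅛)*0 = 0)
Z(F) = 0
J(b) = 0 (J(b) = (6*(b + b))*0 + 0 = (6*(2*b))*0 + 0 = (12*b)*0 + 0 = 0 + 0 = 0)
1/(76810 + J(248)) = 1/(76810 + 0) = 1/76810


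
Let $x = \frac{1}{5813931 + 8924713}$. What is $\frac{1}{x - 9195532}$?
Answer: $- \frac{14738644}{135529672538607} \approx -1.0875 \cdot 10^{-7}$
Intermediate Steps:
$x = \frac{1}{14738644} \approx 6.7849 \cdot 10^{-8}$
$\frac{1}{x - 9195532} = \frac{1}{\frac{1}{14738644} - 9195532} = \frac{1}{- \frac{135529672538607}{14738644}} = - \frac{14738644}{135529672538607}$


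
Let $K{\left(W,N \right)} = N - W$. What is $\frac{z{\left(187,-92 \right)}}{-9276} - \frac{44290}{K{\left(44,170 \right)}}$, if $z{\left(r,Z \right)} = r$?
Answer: $- \frac{68476267}{194796} \approx -351.53$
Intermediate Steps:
$\frac{z{\left(187,-92 \right)}}{-9276} - \frac{44290}{K{\left(44,170 \right)}} = \frac{187}{-9276} - \frac{44290}{170 - 44} = 187 \left(- \frac{1}{9276}\right) - \frac{44290}{170 - 44} = - \frac{187}{9276} - \frac{44290}{126} = - \frac{187}{9276} - \frac{22145}{63} = - \frac{68476267}{194796}$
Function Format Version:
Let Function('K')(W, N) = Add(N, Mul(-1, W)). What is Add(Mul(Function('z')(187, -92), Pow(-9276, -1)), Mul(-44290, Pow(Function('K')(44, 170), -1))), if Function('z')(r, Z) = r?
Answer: Rational(-68476267, 194796) ≈ -351.53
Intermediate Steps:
Add(Mul(Function('z')(187, -92), Pow(-9276, -1)), Mul(-44290, Pow(Function('K')(44, 170), -1))) = Add(Mul(187, Pow(-9276, -1)), Mul(-44290, Pow(Add(170, Mul(-1, 44)), -1))) = Add(Mul(187, Rational(-1, 9276)), Mul(-44290, Pow(Add(170, -44), -1))) = Add(Rational(-187, 9276), Mul(-44290, Pow(126, -1))) = Add(Rational(-187, 9276), Mul(-44290, Rational(1, 126))) = Add(Rational(-187, 9276), Rational(-22145, 63)) = Rational(-68476267, 194796)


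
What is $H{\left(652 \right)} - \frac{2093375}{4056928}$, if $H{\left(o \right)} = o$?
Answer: $\frac{2643023681}{4056928} \approx 651.48$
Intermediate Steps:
$H{\left(652 \right)} - \frac{2093375}{4056928} = 652 - \frac{2093375}{4056928} = \frac{2643023681}{4056928}$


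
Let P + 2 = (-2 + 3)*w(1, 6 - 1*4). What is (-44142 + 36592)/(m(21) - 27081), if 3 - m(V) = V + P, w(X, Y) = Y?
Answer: 7550/27099 ≈ 0.27861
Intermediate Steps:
P = 0 (P = -2 + (-2 + 3)*(6 - 1*4) = -2 + 1*(6 - 4) = -2 + 1*2 = -2 + 2 = 0)
m(V) = 3 - V (m(V) = 3 - (V + 0) = 3 - V)
(-44142 + 36592)/(m(21) - 27081) = (-44142 + 36592)/((3 - 1*21) - 27081) = -7550/((3 - 21) - 27081) = -7550/(-18 - 27081) = -7550/(-27099) = -7550*(-1/27099) = 7550/27099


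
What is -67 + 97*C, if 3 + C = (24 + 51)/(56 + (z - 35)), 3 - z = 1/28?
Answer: -36518/671 ≈ -54.423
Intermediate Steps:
z = 83/28 (z = 3 - 1/28 = 83/28 ≈ 2.9643)
C = 87/671 (C = -3 + (24 + 51)/(56 + (83/28 - 35)) = -3 + 75/(56 - 897/28) = -3 + 75/(671/28) = -3 + 75*(28/671) = -3 + 2100/671 = 87/671 ≈ 0.12966)
-67 + 97*C = -67 + 97*(87/671) = -67 + 8439/671 = -36518/671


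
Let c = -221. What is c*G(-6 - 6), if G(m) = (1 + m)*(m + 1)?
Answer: -26741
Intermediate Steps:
G(m) = (1 + m)² (G(m) = (1 + m)*(1 + m) = (1 + m)²)
c*G(-6 - 6) = -221*(1 + (-6 - 6))² = -221*(1 - 12)² = -221*(-11)² = -221*121 = -26741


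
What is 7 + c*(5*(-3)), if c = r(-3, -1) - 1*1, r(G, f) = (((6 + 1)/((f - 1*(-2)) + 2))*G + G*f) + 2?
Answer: 52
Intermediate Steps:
r(G, f) = 2 + G*f + 7*G/(4 + f) (r(G, f) = ((7/((f + 2) + 2))*G + G*f) + 2 = ((7/((2 + f) + 2))*G + G*f) + 2 = ((7/(4 + f))*G + G*f) + 2 = (7*G/(4 + f) + G*f) + 2 = (G*f + 7*G/(4 + f)) + 2 = 2 + G*f + 7*G/(4 + f))
c = -3 (c = (8 + 2*(-1) + 7*(-3) - 3*(-1)² + 4*(-3)*(-1))/(4 - 1) - 1*1 = (8 - 2 - 21 - 3*1 + 12)/3 - 1 = (8 - 2 - 21 - 3 + 12)/3 - 1 = (⅓)*(-6) - 1 = -2 - 1 = -3)
7 + c*(5*(-3)) = 7 - 15*(-3) = 7 - 3*(-15) = 7 + 45 = 52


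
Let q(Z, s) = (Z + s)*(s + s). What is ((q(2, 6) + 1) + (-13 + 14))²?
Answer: 9604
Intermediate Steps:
q(Z, s) = 2*s*(Z + s) (q(Z, s) = (Z + s)*(2*s) = 2*s*(Z + s))
((q(2, 6) + 1) + (-13 + 14))² = ((2*6*(2 + 6) + 1) + (-13 + 14))² = ((2*6*8 + 1) + 1)² = ((96 + 1) + 1)² = (97 + 1)² = 98² = 9604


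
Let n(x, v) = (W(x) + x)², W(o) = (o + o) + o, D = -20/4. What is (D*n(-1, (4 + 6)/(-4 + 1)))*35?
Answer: -2800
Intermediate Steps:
D = -5 (D = -20/4 = -1*5 = -5)
W(o) = 3*o (W(o) = 2*o + o = 3*o)
n(x, v) = 16*x² (n(x, v) = (3*x + x)² = (4*x)² = 16*x²)
(D*n(-1, (4 + 6)/(-4 + 1)))*35 = -80*(-1)²*35 = -80*35 = -2800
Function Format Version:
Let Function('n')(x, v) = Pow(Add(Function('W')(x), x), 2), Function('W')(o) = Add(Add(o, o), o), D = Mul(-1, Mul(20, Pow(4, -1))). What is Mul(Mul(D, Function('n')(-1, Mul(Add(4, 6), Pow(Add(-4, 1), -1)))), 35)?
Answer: -2800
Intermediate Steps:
D = -5 (D = Mul(-1, Mul(20, Rational(1, 4))) = Mul(-1, 5) = -5)
Function('W')(o) = Mul(3, o) (Function('W')(o) = Add(Mul(2, o), o) = Mul(3, o))
Function('n')(x, v) = Mul(16, Pow(x, 2)) (Function('n')(x, v) = Pow(Add(Mul(3, x), x), 2) = Pow(Mul(4, x), 2) = Mul(16, Pow(x, 2)))
Mul(Mul(D, Function('n')(-1, Mul(Add(4, 6), Pow(Add(-4, 1), -1)))), 35) = Mul(Mul(-5, Mul(16, Pow(-1, 2))), 35) = Mul(Mul(-5, Mul(16, 1)), 35) = Mul(Mul(-5, 16), 35) = Mul(-80, 35) = -2800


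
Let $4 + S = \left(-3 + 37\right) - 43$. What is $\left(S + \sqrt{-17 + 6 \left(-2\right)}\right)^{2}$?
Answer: $\left(13 - i \sqrt{29}\right)^{2} \approx 140.0 - 140.01 i$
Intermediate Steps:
$S = -13$ ($S = -4 + \left(\left(-3 + 37\right) - 43\right) = -4 + \left(34 - 43\right) = -4 - 9 = -13$)
$\left(S + \sqrt{-17 + 6 \left(-2\right)}\right)^{2} = \left(-13 + \sqrt{-17 + 6 \left(-2\right)}\right)^{2} = \left(-13 + \sqrt{-17 - 12}\right)^{2} = \left(-13 + \sqrt{-29}\right)^{2} = \left(-13 + i \sqrt{29}\right)^{2}$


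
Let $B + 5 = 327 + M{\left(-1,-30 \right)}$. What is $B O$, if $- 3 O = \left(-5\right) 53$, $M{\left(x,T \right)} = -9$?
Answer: $\frac{82945}{3} \approx 27648.0$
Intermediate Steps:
$O = \frac{265}{3}$ ($O = - \frac{\left(-5\right) 53}{3} = \left(- \frac{1}{3}\right) \left(-265\right) = \frac{265}{3} \approx 88.333$)
$B = 313$ ($B = -5 + \left(327 - 9\right) = -5 + 318 = 313$)
$B O = 313 \cdot \frac{265}{3} = \frac{82945}{3}$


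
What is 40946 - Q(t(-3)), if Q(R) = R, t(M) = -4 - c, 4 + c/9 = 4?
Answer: 40950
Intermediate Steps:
c = 0 (c = -36 + 9*4 = -36 + 36 = 0)
t(M) = -4 (t(M) = -4 - 1*0 = -4 + 0 = -4)
40946 - Q(t(-3)) = 40946 - 1*(-4) = 40946 + 4 = 40950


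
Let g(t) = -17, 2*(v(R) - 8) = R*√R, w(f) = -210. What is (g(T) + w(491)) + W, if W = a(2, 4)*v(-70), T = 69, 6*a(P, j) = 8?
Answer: -649/3 - 140*I*√70/3 ≈ -216.33 - 390.44*I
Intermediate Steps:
a(P, j) = 4/3 (a(P, j) = (⅙)*8 = 4/3)
v(R) = 8 + R^(3/2)/2 (v(R) = 8 + (R*√R)/2 = 8 + R^(3/2)/2)
W = 32/3 - 140*I*√70/3 (W = 4*(8 + (-70)^(3/2)/2)/3 = 4*(8 + (-70*I*√70)/2)/3 = 4*(8 - 35*I*√70)/3 = 32/3 - 140*I*√70/3 ≈ 10.667 - 390.44*I)
(g(T) + w(491)) + W = (-17 - 210) + (32/3 - 140*I*√70/3) = -227 + (32/3 - 140*I*√70/3) = -649/3 - 140*I*√70/3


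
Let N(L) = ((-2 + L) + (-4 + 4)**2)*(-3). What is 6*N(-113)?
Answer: 2070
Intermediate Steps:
N(L) = 6 - 3*L (N(L) = ((-2 + L) + 0**2)*(-3) = ((-2 + L) + 0)*(-3) = (-2 + L)*(-3) = 6 - 3*L)
6*N(-113) = 6*(6 - 3*(-113)) = 6*(6 + 339) = 6*345 = 2070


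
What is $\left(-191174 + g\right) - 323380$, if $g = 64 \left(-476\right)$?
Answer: $-545018$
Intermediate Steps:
$g = -30464$
$\left(-191174 + g\right) - 323380 = \left(-191174 - 30464\right) - 323380 = -221638 - 323380 = -545018$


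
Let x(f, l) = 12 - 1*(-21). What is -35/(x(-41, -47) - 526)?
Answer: 35/493 ≈ 0.070994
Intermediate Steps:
x(f, l) = 33 (x(f, l) = 12 + 21 = 33)
-35/(x(-41, -47) - 526) = -35/(33 - 526) = -35/(-493) = -1/493*(-35) = 35/493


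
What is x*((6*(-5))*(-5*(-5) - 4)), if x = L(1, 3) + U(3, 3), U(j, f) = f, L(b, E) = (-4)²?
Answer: -11970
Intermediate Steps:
L(b, E) = 16
x = 19 (x = 16 + 3 = 19)
x*((6*(-5))*(-5*(-5) - 4)) = 19*((6*(-5))*(-5*(-5) - 4)) = 19*(-30*(25 - 4)) = 19*(-30*21) = 19*(-630) = -11970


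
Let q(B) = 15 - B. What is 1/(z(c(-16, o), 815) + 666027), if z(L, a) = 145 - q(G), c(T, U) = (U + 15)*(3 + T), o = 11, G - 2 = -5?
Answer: 1/666154 ≈ 1.5012e-6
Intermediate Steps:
G = -3 (G = 2 - 5 = -3)
c(T, U) = (3 + T)*(15 + U) (c(T, U) = (15 + U)*(3 + T) = (3 + T)*(15 + U))
z(L, a) = 127 (z(L, a) = 145 - (15 - 1*(-3)) = 145 - (15 + 3) = 145 - 1*18 = 145 - 18 = 127)
1/(z(c(-16, o), 815) + 666027) = 1/(127 + 666027) = 1/666154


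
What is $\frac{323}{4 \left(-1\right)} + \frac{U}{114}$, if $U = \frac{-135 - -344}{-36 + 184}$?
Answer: $- \frac{71695}{888} \approx -80.738$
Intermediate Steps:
$U = \frac{209}{148}$ ($U = \frac{-135 + 344}{148} = 209 \cdot \frac{1}{148} = \frac{209}{148} \approx 1.4122$)
$\frac{323}{4 \left(-1\right)} + \frac{U}{114} = \frac{323}{4 \left(-1\right)} + \frac{209}{148 \cdot 114} = \frac{323}{-4} + \frac{209}{148} \cdot \frac{1}{114} = 323 \left(- \frac{1}{4}\right) + \frac{11}{888} = - \frac{323}{4} + \frac{11}{888} = - \frac{71695}{888}$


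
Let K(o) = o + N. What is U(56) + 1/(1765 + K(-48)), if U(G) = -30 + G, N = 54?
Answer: 46047/1771 ≈ 26.001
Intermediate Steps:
K(o) = 54 + o (K(o) = o + 54 = 54 + o)
U(56) + 1/(1765 + K(-48)) = (-30 + 56) + 1/(1765 + (54 - 48)) = 26 + 1/(1765 + 6) = 26 + 1/1771 = 46047/1771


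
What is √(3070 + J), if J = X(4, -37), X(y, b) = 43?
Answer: √3113 ≈ 55.794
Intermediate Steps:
J = 43
√(3070 + J) = √(3070 + 43) = √3113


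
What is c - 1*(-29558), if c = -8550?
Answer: 21008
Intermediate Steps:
c - 1*(-29558) = -8550 - 1*(-29558) = -8550 + 29558 = 21008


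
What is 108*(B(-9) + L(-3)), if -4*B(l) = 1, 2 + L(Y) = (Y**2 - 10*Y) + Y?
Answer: 3645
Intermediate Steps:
L(Y) = -2 + Y**2 - 9*Y (L(Y) = -2 + ((Y**2 - 10*Y) + Y) = -2 + (Y**2 - 9*Y) = -2 + Y**2 - 9*Y)
B(l) = -1/4 (B(l) = -1/4*1 = -1/4)
108*(B(-9) + L(-3)) = 108*(-1/4 + (-2 + (-3)**2 - 9*(-3))) = 108*(-1/4 + (-2 + 9 + 27)) = 108*(-1/4 + 34) = 108*(135/4) = 3645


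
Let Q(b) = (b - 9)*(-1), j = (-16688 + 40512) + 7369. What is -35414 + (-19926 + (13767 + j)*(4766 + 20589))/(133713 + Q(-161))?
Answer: -3601391688/133883 ≈ -26900.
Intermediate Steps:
j = 31193 (j = 23824 + 7369 = 31193)
Q(b) = 9 - b (Q(b) = (-9 + b)*(-1) = 9 - b)
-35414 + (-19926 + (13767 + j)*(4766 + 20589))/(133713 + Q(-161)) = -35414 + (-19926 + (13767 + 31193)*(4766 + 20589))/(133713 + (9 - 1*(-161))) = -35414 + (-19926 + 44960*25355)/(133713 + (9 + 161)) = -35414 + (-19926 + 1139960800)/(133713 + 170) = -35414 + 1139940874/133883 = -3601391688/133883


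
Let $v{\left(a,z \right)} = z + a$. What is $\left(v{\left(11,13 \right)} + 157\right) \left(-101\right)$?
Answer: $-18281$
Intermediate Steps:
$v{\left(a,z \right)} = a + z$
$\left(v{\left(11,13 \right)} + 157\right) \left(-101\right) = \left(\left(11 + 13\right) + 157\right) \left(-101\right) = \left(24 + 157\right) \left(-101\right) = 181 \left(-101\right) = -18281$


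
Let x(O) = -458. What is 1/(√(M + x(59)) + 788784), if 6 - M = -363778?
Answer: 394392/311089917665 - √363326/622179835330 ≈ 1.2668e-6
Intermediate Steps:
M = 363784 (M = 6 - 1*(-363778) = 6 + 363778 = 363784)
1/(√(M + x(59)) + 788784) = 1/(√(363784 - 458) + 788784) = 1/(√363326 + 788784) = 1/(788784 + √363326)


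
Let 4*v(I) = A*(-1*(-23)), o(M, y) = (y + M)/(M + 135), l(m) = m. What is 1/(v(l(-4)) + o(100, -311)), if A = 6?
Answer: 470/15793 ≈ 0.029760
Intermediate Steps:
o(M, y) = (M + y)/(135 + M)
v(I) = 69/2 (v(I) = (6*(-1*(-23)))/4 = (6*23)/4 = (¼)*138 = 69/2)
1/(v(l(-4)) + o(100, -311)) = 1/(69/2 + (100 - 311)/(135 + 100)) = 1/(69/2 - 211/235) = 1/(15793/470) = 470/15793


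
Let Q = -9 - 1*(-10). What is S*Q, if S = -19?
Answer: -19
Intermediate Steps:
Q = 1 (Q = -9 + 10 = 1)
S*Q = -19*1 = -19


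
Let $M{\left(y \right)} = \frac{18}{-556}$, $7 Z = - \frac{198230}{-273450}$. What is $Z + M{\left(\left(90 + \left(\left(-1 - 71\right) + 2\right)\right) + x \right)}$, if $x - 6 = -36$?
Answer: $\frac{3788059}{53213370} \approx 0.071186$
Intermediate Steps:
$x = -30$ ($x = 6 - 36 = -30$)
$Z = \frac{19823}{191415}$ ($Z = \frac{\left(-198230\right) \frac{1}{-273450}}{7} = \frac{\left(-198230\right) \left(- \frac{1}{273450}\right)}{7} = \frac{1}{7} \cdot \frac{19823}{27345} = \frac{19823}{191415} \approx 0.10356$)
$M{\left(y \right)} = - \frac{9}{278}$ ($M{\left(y \right)} = 18 \left(- \frac{1}{556}\right) = - \frac{9}{278}$)
$Z + M{\left(\left(90 + \left(\left(-1 - 71\right) + 2\right)\right) + x \right)} = \frac{19823}{191415} - \frac{9}{278} = \frac{3788059}{53213370}$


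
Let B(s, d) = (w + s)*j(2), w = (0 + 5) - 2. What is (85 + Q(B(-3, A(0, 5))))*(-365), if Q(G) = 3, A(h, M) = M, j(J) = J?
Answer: -32120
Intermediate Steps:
w = 3 (w = 5 - 2 = 3)
B(s, d) = 6 + 2*s (B(s, d) = (3 + s)*2 = 6 + 2*s)
(85 + Q(B(-3, A(0, 5))))*(-365) = (85 + 3)*(-365) = 88*(-365) = -32120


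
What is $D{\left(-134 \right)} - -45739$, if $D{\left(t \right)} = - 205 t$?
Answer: $73209$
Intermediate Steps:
$D{\left(-134 \right)} - -45739 = \left(-205\right) \left(-134\right) - -45739 = 27470 + 45739 = 73209$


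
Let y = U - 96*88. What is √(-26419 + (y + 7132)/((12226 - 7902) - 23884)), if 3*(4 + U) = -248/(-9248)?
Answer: I*√2921129490319330/332520 ≈ 162.54*I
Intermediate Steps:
U = -13841/3468 (U = -4 + (-248/(-9248))/3 = -4 + (-248*(-1/9248))/3 = -4 + (⅓)*(31/1156) = -4 + 31/3468 = -13841/3468 ≈ -3.9911)
y = -29311505/3468 (y = -13841/3468 - 96*88 = -13841/3468 - 8448 = -29311505/3468 ≈ -8452.0)
√(-26419 + (y + 7132)/((12226 - 7902) - 23884)) = √(-26419 + (-29311505/3468 + 7132)/((12226 - 7902) - 23884)) = √(-26419 - 4577729/(3468*(4324 - 23884))) = √(-26419 - 4577729/3468/(-19560)) = √(-26419 - 4577729/3468*(-1/19560)) = √(-26419 + 4577729/67834080) = √(-1792103981791/67834080) = I*√2921129490319330/332520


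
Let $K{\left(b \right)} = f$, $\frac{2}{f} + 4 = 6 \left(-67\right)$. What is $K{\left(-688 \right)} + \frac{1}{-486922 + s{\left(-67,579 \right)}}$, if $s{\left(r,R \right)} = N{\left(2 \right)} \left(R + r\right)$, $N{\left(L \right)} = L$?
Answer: $- \frac{69443}{14091042} \approx -0.0049282$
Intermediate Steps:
$f = - \frac{1}{203}$ ($f = \frac{2}{-4 + 6 \left(-67\right)} = \frac{2}{-4 - 402} = \frac{2}{-406} = 2 \left(- \frac{1}{406}\right) = - \frac{1}{203} \approx -0.0049261$)
$K{\left(b \right)} = - \frac{1}{203}$
$s{\left(r,R \right)} = 2 R + 2 r$ ($s{\left(r,R \right)} = 2 \left(R + r\right) = 2 R + 2 r$)
$K{\left(-688 \right)} + \frac{1}{-486922 + s{\left(-67,579 \right)}} = - \frac{1}{203} + \frac{1}{-486922 + \left(2 \cdot 579 + 2 \left(-67\right)\right)} = - \frac{1}{203} + \frac{1}{-486922 + \left(1158 - 134\right)} = - \frac{1}{203} + \frac{1}{-486922 + 1024} = - \frac{1}{203} + \frac{1}{-485898} = - \frac{1}{203} - \frac{1}{485898} = - \frac{69443}{14091042}$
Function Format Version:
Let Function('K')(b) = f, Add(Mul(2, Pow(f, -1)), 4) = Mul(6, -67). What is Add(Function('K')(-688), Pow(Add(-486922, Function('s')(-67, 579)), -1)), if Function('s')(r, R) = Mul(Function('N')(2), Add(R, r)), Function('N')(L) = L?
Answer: Rational(-69443, 14091042) ≈ -0.0049282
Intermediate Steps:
f = Rational(-1, 203) (f = Mul(2, Pow(Add(-4, Mul(6, -67)), -1)) = Mul(2, Pow(Add(-4, -402), -1)) = Mul(2, Pow(-406, -1)) = Mul(2, Rational(-1, 406)) = Rational(-1, 203) ≈ -0.0049261)
Function('K')(b) = Rational(-1, 203)
Function('s')(r, R) = Add(Mul(2, R), Mul(2, r)) (Function('s')(r, R) = Mul(2, Add(R, r)) = Add(Mul(2, R), Mul(2, r)))
Add(Function('K')(-688), Pow(Add(-486922, Function('s')(-67, 579)), -1)) = Add(Rational(-1, 203), Pow(Add(-486922, Add(Mul(2, 579), Mul(2, -67))), -1)) = Add(Rational(-1, 203), Pow(Add(-486922, Add(1158, -134)), -1)) = Add(Rational(-1, 203), Pow(Add(-486922, 1024), -1)) = Add(Rational(-1, 203), Pow(-485898, -1)) = Add(Rational(-1, 203), Rational(-1, 485898)) = Rational(-69443, 14091042)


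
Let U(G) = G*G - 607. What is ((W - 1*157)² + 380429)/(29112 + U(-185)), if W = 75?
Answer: 43017/6970 ≈ 6.1717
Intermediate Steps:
U(G) = -607 + G² (U(G) = G² - 607 = -607 + G²)
((W - 1*157)² + 380429)/(29112 + U(-185)) = ((75 - 1*157)² + 380429)/(29112 + (-607 + (-185)²)) = ((75 - 157)² + 380429)/(29112 + (-607 + 34225)) = ((-82)² + 380429)/(29112 + 33618) = (6724 + 380429)/62730 = 387153*(1/62730) = 43017/6970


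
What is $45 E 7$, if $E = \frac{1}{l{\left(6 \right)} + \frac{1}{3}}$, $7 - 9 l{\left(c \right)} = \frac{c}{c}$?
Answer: $315$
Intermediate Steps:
$l{\left(c \right)} = \frac{2}{3}$ ($l{\left(c \right)} = \frac{7}{9} - \frac{c \frac{1}{c}}{9} = \frac{7}{9} - \frac{1}{9} = \frac{2}{3}$)
$E = 1$ ($E = \frac{1}{\frac{2}{3} + \frac{1}{3}} = 1^{-1} = 1$)
$45 E 7 = 45 \cdot 1 \cdot 7 = 45 \cdot 7 = 315$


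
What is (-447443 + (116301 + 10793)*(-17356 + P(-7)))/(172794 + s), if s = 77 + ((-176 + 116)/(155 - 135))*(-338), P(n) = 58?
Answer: -439783891/34777 ≈ -12646.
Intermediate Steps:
s = 1091 (s = 77 - 60/20*(-338) = 77 - 60*1/20*(-338) = 77 - 3*(-338) = 77 + 1014 = 1091)
(-447443 + (116301 + 10793)*(-17356 + P(-7)))/(172794 + s) = (-447443 + (116301 + 10793)*(-17356 + 58))/(172794 + 1091) = (-447443 + 127094*(-17298))/173885 = (-447443 - 2198472012)*(1/173885) = -2198919455*1/173885 = -439783891/34777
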